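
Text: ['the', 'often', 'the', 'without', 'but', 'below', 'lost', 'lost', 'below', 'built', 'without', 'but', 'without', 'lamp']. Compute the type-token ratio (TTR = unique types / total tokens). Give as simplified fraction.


Tokens: 14
Unique types: ('below', 'built', 'but', 'lamp', 'lost', 'often', 'the', 'without') = 8
TTR = 8/14
Simplify: divide both by 2 -> 4/7
TTR = 4/7

4/7


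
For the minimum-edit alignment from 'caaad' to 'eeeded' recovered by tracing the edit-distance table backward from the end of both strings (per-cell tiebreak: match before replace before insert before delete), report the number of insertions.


Edit distance = 5. Backtracking from cell (5, 6) with preference match > replace > insert > delete,
then listing the resulting alignment 'caaad' -> 'eeeded' left to right:
  Step 1: insert 'e' [insertion #1]
  Step 2: replace c->e
  Step 3: replace a->e
  Step 4: replace a->d
  Step 5: replace a->e
  Step 6: keep 'd'
Total insertions: 1

1


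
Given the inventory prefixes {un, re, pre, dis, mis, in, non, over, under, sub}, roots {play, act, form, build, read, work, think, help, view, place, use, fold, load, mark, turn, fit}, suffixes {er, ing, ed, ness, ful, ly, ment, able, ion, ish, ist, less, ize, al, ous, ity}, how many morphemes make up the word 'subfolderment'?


Segmenting 'subfolderment' against the inventory:
  'sub' -> prefix (morpheme 1)
  'fold' -> root (morpheme 2)
  'er' -> suffix (morpheme 3)
  'ment' -> suffix (morpheme 4)
Total morphemes: 4

4


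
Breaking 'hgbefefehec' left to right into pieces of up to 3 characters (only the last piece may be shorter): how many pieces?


'hgbefefehec' has 11 characters.
Chunking with max size 3:
  Chunk 1: 'hgb' (positions 0-2)
  Chunk 2: 'efe' (positions 3-5)
  Chunk 3: 'feh' (positions 6-8)
  Chunk 4: 'ec' (positions 9-10)
Total chunks: ceil(11 / 3) = 4

4


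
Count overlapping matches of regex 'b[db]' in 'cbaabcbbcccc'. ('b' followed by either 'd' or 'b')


Pattern: b[db] means 'b' followed by either 'd' or 'b'.
Scanning 'cbaabcbbcccc' position-by-position:
  Pos 0: window 'cb' -> no
  Pos 1: window 'ba' -> no
  Pos 2: window 'aa' -> no
  Pos 3: window 'ab' -> no
  Pos 4: window 'bc' -> no
  Pos 5: window 'cb' -> no
  Pos 6: window 'bb' -> MATCH
  Pos 7: window 'bc' -> no
  Pos 8: window 'cc' -> no
  Pos 9: window 'cc' -> no
  Pos 10: window 'cc' -> no
  Pos 11: window 'c' -> no
Total matches: 1

1


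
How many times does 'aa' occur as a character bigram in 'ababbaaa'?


Scanning 'ababbaaa' for bigram 'aa':
  Position 0: 'ab' -> no
  Position 1: 'ba' -> no
  Position 2: 'ab' -> no
  Position 3: 'bb' -> no
  Position 4: 'ba' -> no
  Position 5: 'aa' -> MATCH
  Position 6: 'aa' -> MATCH
Total matches: 2

2


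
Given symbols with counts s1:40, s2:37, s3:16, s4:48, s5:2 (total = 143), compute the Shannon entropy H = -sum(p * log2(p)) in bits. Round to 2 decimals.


Computing entropy H = -sum(p_i * log2(p_i)):
  s1: p = 40/143 = 0.2797, -p*log2(p) = 0.5141
  s2: p = 37/143 = 0.2587, -p*log2(p) = 0.5047
  s3: p = 16/143 = 0.1119, -p*log2(p) = 0.3536
  s4: p = 48/143 = 0.3357, -p*log2(p) = 0.5286
  s5: p = 2/143 = 0.0140, -p*log2(p) = 0.0862
H = sum of terms = 1.9872
Rounded to 2 decimals: 1.99

1.99


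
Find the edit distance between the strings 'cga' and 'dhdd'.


Building DP table for s1='cga' (len 3) and s2='dhdd' (len 4):
       d  h  d  d
    0  1  2  3  4
  c 1  1  2  3  4
  g 2  2  2  3  4
  a 3  3  3  3  4
Edit distance = dp[3][4] = 4

4


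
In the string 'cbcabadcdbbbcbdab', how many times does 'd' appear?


Scanning 'cbcabadcdbbbcbdab' for 'd':
  Position 6: 'd' -> MATCH (count: 1)
  Position 8: 'd' -> MATCH (count: 2)
  Position 14: 'd' -> MATCH (count: 3)
Total occurrences of 'd': 3

3


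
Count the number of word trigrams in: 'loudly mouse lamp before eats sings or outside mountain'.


Word trigrams from [9] words:
  Trigram 1: (loudly mouse lamp)
  Trigram 2: (mouse lamp before)
  Trigram 3: (lamp before eats)
  Trigram 4: (before eats sings)
  Trigram 5: (eats sings or)
  Trigram 6: (sings or outside)
  Trigram 7: (or outside mountain)
Total word trigrams: 9 - 2 = 7

7


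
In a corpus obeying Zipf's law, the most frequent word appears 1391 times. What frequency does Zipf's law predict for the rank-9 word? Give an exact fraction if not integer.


Zipf's law: freq(rank) = f1 / rank
f1 = 1391, rank = 9
freq = 1391 / 9
GCD(1391, 9) = 1
Simplified: 1391/9

1391/9


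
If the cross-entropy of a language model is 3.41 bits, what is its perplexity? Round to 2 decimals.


Perplexity formula: PP = 2^H
H = 3.41
PP = 2^3.41
Decompose: 2^3.41 = 2^3 * 2^0.41
2^3 = 8, 2^0.41 ~ 1.3286858
PP ~ 8 * 1.3286858 = 10.6294864
Rounded to 2 decimals: 10.63

10.63


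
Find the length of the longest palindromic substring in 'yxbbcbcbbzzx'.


Scanning 'yxbbcbcbbzzx' for palindromic substrings.
Substring at positions 2-8: 'bbcbcbb'.
Check: reverse('bbcbcbb') = 'bbcbcbb' -> palindrome confirmed.
Neighbouring characters ('x' / 'z') break symmetry, so it cannot extend further.
No longer palindromic substring exists; longest length = 7

7


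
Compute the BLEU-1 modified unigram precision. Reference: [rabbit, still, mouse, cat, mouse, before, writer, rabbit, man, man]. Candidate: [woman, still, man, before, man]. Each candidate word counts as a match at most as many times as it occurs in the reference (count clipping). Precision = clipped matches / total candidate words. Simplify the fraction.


Reference word counts: {'before': 1, 'cat': 1, 'man': 2, 'mouse': 2, 'rabbit': 2, 'still': 1, 'writer': 1}
Checking each candidate word (with clipping):
  'woman' -> not in reference -> no match (matches: 0)
  'still' -> in reference (ref count 1, used 1/1) -> match (matches: 1)
  'man' -> in reference (ref count 2, used 1/2) -> match (matches: 2)
  'before' -> in reference (ref count 1, used 1/1) -> match (matches: 3)
  'man' -> in reference (ref count 2, used 2/2) -> match (matches: 4)
Clipped matches: 4, Candidate length: 5
Precision = 4/5

4/5


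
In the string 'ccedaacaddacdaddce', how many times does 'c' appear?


Scanning 'ccedaacaddacdaddce' for 'c':
  Position 0: 'c' -> MATCH (count: 1)
  Position 1: 'c' -> MATCH (count: 2)
  Position 6: 'c' -> MATCH (count: 3)
  Position 11: 'c' -> MATCH (count: 4)
  Position 16: 'c' -> MATCH (count: 5)
Total occurrences of 'c': 5

5


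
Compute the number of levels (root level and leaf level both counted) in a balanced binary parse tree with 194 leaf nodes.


In a balanced binary tree with n leaves the deepest leaf is ceil(log2(n)) edges below the root,
so counting node levels inclusive of root and leaves gives ceil(log2(n)) + 1 levels.
log2(194) = 7.5999
ceil(7.5999) = 8
levels = 8 + 1 = 9

9


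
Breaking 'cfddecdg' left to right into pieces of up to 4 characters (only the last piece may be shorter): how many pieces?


'cfddecdg' has 8 characters.
Chunking with max size 4:
  Chunk 1: 'cfdd' (positions 0-3)
  Chunk 2: 'ecdg' (positions 4-7)
Total chunks: ceil(8 / 4) = 2

2


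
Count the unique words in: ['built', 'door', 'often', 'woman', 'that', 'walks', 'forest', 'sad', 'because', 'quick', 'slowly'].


Listing all tokens and tracking unique types:
  Token 1: 'built' -> NEW (unique so far: 1)
  Token 2: 'door' -> NEW (unique so far: 2)
  Token 3: 'often' -> NEW (unique so far: 3)
  Token 4: 'woman' -> NEW (unique so far: 4)
  Token 5: 'that' -> NEW (unique so far: 5)
  Token 6: 'walks' -> NEW (unique so far: 6)
  Token 7: 'forest' -> NEW (unique so far: 7)
  Token 8: 'sad' -> NEW (unique so far: 8)
  Token 9: 'because' -> NEW (unique so far: 9)
  Token 10: 'quick' -> NEW (unique so far: 10)
  Token 11: 'slowly' -> NEW (unique so far: 11)
Unique types: ('because', 'built', 'door', 'forest', 'often', 'quick', 'sad', 'slowly', 'that', 'walks', 'woman')
Vocabulary size: 11

11


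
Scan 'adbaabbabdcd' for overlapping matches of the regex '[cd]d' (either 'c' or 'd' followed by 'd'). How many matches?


Pattern: [cd]d means either 'c' or 'd' followed by 'd'.
Scanning 'adbaabbabdcd' position-by-position:
  Pos 0: window 'ad' -> no
  Pos 1: window 'db' -> no
  Pos 2: window 'ba' -> no
  Pos 3: window 'aa' -> no
  Pos 4: window 'ab' -> no
  Pos 5: window 'bb' -> no
  Pos 6: window 'ba' -> no
  Pos 7: window 'ab' -> no
  Pos 8: window 'bd' -> no
  Pos 9: window 'dc' -> no
  Pos 10: window 'cd' -> MATCH
  Pos 11: window 'd' -> no
Total matches: 1

1


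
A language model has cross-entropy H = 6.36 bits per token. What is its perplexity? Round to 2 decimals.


Perplexity formula: PP = 2^H
H = 6.36
PP = 2^6.36
Decompose: 2^6.36 = 2^6 * 2^0.36
2^6 = 64, 2^0.36 ~ 1.2834259
PP ~ 64 * 1.2834259 = 82.1392576
Rounded to 2 decimals: 82.14

82.14


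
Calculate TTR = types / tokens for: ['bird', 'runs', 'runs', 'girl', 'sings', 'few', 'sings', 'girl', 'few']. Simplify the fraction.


Tokens: 9
Unique types: ('bird', 'few', 'girl', 'runs', 'sings') = 5
TTR = 5/9
Already in lowest terms.

5/9


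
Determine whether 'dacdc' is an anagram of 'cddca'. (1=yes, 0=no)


Sort characters of 'dacdc': 'accdd'
Sort characters of 'cddca': 'accdd'
Sorted forms match -> they ARE anagrams
Result: 1

1


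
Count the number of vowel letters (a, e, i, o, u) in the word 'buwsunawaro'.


Scanning each character of 'buwsunawaro':
  Position 1: 'b' -> consonant (running count: 0)
  Position 2: 'u' -> vowel (running count: 1)
  Position 3: 'w' -> consonant (running count: 1)
  Position 4: 's' -> consonant (running count: 1)
  Position 5: 'u' -> vowel (running count: 2)
  Position 6: 'n' -> consonant (running count: 2)
  Position 7: 'a' -> vowel (running count: 3)
  Position 8: 'w' -> consonant (running count: 3)
  Position 9: 'a' -> vowel (running count: 4)
  Position 10: 'r' -> consonant (running count: 4)
  Position 11: 'o' -> vowel (running count: 5)
Total vowels: 5

5


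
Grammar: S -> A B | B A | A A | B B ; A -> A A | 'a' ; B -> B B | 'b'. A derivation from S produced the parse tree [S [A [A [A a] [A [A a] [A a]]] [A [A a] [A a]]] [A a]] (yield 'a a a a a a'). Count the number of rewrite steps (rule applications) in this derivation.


Every bracketed nonterminal node [X ...] in the tree is produced by exactly one rule application.
Reading the tree off as a leftmost derivation:
  Step 1: S  =>  A A   (applied S -> A A)
  Step 2: A A  =>  A A A   (applied A -> A A)
  Step 3: A A A  =>  A A A A   (applied A -> A A)
  Step 4: A A A A  =>  a A A A   (applied A -> a)
  Step 5: a A A A  =>  a A A A A   (applied A -> A A)
  Step 6: a A A A A  =>  a a A A A   (applied A -> a)
  Step 7: a a A A A  =>  a a a A A   (applied A -> a)
  Step 8: a a a A A  =>  a a a A A A   (applied A -> A A)
  Step 9: a a a A A A  =>  a a a a A A   (applied A -> a)
  Step 10: a a a a A A  =>  a a a a a A   (applied A -> a)
  Step 11: a a a a a A  =>  a a a a a a   (applied A -> a)
Final yield: a a a a a a
Total rewrite steps: 11

11


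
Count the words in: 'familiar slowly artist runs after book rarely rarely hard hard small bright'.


Counting words by splitting on spaces:
  Word 1: 'familiar'
  Word 2: 'slowly'
  Word 3: 'artist'
  Word 4: 'runs'
  Word 5: 'after'
  Word 6: 'book'
  Word 7: 'rarely'
  Word 8: 'rarely'
  Word 9: 'hard'
  Word 10: 'hard'
  Word 11: 'small'
  Word 12: 'bright'
Total words: 12

12


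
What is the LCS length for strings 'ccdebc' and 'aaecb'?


DP table for LCS of 'ccdebc' and 'aaecb':
       a  a  e  c  b
    0  0  0  0  0  0
  c 0  0  0  0  1  1
  c 0  0  0  0  1  1
  d 0  0  0  0  1  1
  e 0  0  0  1  1  1
  b 0  0  0  1  1  2
  c 0  0  0  1  2  2
LCS: 'cb'
LCS length = 2

2


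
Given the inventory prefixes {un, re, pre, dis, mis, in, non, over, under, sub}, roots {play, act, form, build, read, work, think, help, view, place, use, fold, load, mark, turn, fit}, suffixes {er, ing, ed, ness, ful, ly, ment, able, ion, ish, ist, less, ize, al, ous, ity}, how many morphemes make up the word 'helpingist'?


Segmenting 'helpingist' against the inventory:
  'help' -> root (morpheme 1)
  'ing' -> suffix (morpheme 2)
  'ist' -> suffix (morpheme 3)
Total morphemes: 3

3


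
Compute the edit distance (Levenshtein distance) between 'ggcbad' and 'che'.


Building DP table for s1='ggcbad' (len 6) and s2='che' (len 3):
       c  h  e
    0  1  2  3
  g 1  1  2  3
  g 2  2  2  3
  c 3  2  3  3
  b 4  3  3  4
  a 5  4  4  4
  d 6  5  5  5
Edit distance = dp[6][3] = 5

5


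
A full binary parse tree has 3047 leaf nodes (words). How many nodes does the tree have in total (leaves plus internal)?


Leaf nodes (terminals): 3047
Internal nodes = n - 1 = 3047 - 1 = 3046
Total = leaves + internal = 3047 + 3046 = 6093

6093


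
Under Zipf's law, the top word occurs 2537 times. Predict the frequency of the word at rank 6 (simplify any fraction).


Zipf's law: freq(rank) = f1 / rank
f1 = 2537, rank = 6
freq = 2537 / 6
GCD(2537, 6) = 1
Simplified: 2537/6

2537/6


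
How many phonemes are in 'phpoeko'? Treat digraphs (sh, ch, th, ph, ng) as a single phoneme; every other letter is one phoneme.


Parsing 'phpoeko' greedily, digraphs first:
  'ph' -> digraph (1 consonant phoneme) (phonemes so far: 1)
  'p' -> consonant phoneme (phonemes so far: 2)
  'o' -> vowel phoneme (phonemes so far: 3)
  'e' -> vowel phoneme (phonemes so far: 4)
  'k' -> consonant phoneme (phonemes so far: 5)
  'o' -> vowel phoneme (phonemes so far: 6)
Total phonemes: 6

6


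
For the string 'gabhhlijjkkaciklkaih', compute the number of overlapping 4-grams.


String 'gabhhlijjkkaciklkaih' has length L = 20.
Number of overlapping n-grams = L - n + 1
Substituting: 20 - 4 + 1 = 17

17


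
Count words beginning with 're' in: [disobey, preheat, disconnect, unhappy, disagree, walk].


Checking each word for prefix 're':
  'disobey' -> no (count: 0)
  'preheat' -> no (count: 0)
  'disconnect' -> no (count: 0)
  'unhappy' -> no (count: 0)
  'disagree' -> no (count: 0)
  'walk' -> no (count: 0)
Total with prefix 're': 0

0


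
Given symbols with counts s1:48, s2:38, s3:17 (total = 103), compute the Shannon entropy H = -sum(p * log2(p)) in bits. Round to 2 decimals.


Computing entropy H = -sum(p_i * log2(p_i)):
  s1: p = 48/103 = 0.4660, -p*log2(p) = 0.5133
  s2: p = 38/103 = 0.3689, -p*log2(p) = 0.5307
  s3: p = 17/103 = 0.1650, -p*log2(p) = 0.4290
H = sum of terms = 1.4730
Rounded to 2 decimals: 1.47

1.47


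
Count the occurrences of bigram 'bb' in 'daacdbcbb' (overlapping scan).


Scanning 'daacdbcbb' for bigram 'bb':
  Position 0: 'da' -> no
  Position 1: 'aa' -> no
  Position 2: 'ac' -> no
  Position 3: 'cd' -> no
  Position 4: 'db' -> no
  Position 5: 'bc' -> no
  Position 6: 'cb' -> no
  Position 7: 'bb' -> MATCH
Total matches: 1

1


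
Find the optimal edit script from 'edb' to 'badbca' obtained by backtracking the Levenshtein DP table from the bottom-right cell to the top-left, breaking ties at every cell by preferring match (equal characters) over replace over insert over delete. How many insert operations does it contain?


Edit distance = 4. Backtracking from cell (3, 6) with preference match > replace > insert > delete,
then listing the resulting alignment 'edb' -> 'badbca' left to right:
  Step 1: insert 'b' [insertion #1]
  Step 2: replace e->a
  Step 3: keep 'd'
  Step 4: keep 'b'
  Step 5: insert 'c' [insertion #2]
  Step 6: insert 'a' [insertion #3]
Total insertions: 3

3


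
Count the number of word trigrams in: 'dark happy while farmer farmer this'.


Word trigrams from [6] words:
  Trigram 1: (dark happy while)
  Trigram 2: (happy while farmer)
  Trigram 3: (while farmer farmer)
  Trigram 4: (farmer farmer this)
Total word trigrams: 6 - 2 = 4

4


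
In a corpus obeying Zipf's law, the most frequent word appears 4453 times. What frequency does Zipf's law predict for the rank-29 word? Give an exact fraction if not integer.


Zipf's law: freq(rank) = f1 / rank
f1 = 4453, rank = 29
freq = 4453 / 29
GCD(4453, 29) = 1
Simplified: 4453/29

4453/29


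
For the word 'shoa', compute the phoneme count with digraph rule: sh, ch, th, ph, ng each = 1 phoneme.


Parsing 'shoa' greedily, digraphs first:
  'sh' -> digraph (1 consonant phoneme) (phonemes so far: 1)
  'o' -> vowel phoneme (phonemes so far: 2)
  'a' -> vowel phoneme (phonemes so far: 3)
Total phonemes: 3

3


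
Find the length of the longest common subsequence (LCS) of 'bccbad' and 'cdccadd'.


DP table for LCS of 'bccbad' and 'cdccadd':
       c  d  c  c  a  d  d
    0  0  0  0  0  0  0  0
  b 0  0  0  0  0  0  0  0
  c 0  1  1  1  1  1  1  1
  c 0  1  1  2  2  2  2  2
  b 0  1  1  2  2  2  2  2
  a 0  1  1  2  2  3  3  3
  d 0  1  2  2  2  3  4  4
LCS: 'ccad'
LCS length = 4

4


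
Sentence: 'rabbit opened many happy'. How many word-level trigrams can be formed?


Word trigrams from [4] words:
  Trigram 1: (rabbit opened many)
  Trigram 2: (opened many happy)
Total word trigrams: 4 - 2 = 2

2


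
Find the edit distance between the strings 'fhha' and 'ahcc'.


Building DP table for s1='fhha' (len 4) and s2='ahcc' (len 4):
       a  h  c  c
    0  1  2  3  4
  f 1  1  2  3  4
  h 2  2  1  2  3
  h 3  3  2  2  3
  a 4  3  3  3  3
Edit distance = dp[4][4] = 3

3


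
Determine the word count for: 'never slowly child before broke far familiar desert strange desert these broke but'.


Counting words by splitting on spaces:
  Word 1: 'never'
  Word 2: 'slowly'
  Word 3: 'child'
  Word 4: 'before'
  Word 5: 'broke'
  Word 6: 'far'
  Word 7: 'familiar'
  Word 8: 'desert'
  Word 9: 'strange'
  Word 10: 'desert'
  Word 11: 'these'
  Word 12: 'broke'
  Word 13: 'but'
Total words: 13

13


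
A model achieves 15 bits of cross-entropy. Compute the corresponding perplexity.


Perplexity formula: PP = 2^H
H = 15
PP = 2^15
PP = 2^15 = 32768

32768


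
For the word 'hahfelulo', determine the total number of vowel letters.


Scanning each character of 'hahfelulo':
  Position 1: 'h' -> consonant (running count: 0)
  Position 2: 'a' -> vowel (running count: 1)
  Position 3: 'h' -> consonant (running count: 1)
  Position 4: 'f' -> consonant (running count: 1)
  Position 5: 'e' -> vowel (running count: 2)
  Position 6: 'l' -> consonant (running count: 2)
  Position 7: 'u' -> vowel (running count: 3)
  Position 8: 'l' -> consonant (running count: 3)
  Position 9: 'o' -> vowel (running count: 4)
Total vowels: 4

4


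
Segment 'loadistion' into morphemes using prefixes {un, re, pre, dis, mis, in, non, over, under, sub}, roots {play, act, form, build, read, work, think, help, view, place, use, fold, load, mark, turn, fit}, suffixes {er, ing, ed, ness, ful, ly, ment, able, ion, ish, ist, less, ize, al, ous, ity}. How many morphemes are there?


Segmenting 'loadistion' against the inventory:
  'load' -> root (morpheme 1)
  'ist' -> suffix (morpheme 2)
  'ion' -> suffix (morpheme 3)
Total morphemes: 3

3


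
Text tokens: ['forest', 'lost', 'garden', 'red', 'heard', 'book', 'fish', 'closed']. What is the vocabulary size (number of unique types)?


Listing all tokens and tracking unique types:
  Token 1: 'forest' -> NEW (unique so far: 1)
  Token 2: 'lost' -> NEW (unique so far: 2)
  Token 3: 'garden' -> NEW (unique so far: 3)
  Token 4: 'red' -> NEW (unique so far: 4)
  Token 5: 'heard' -> NEW (unique so far: 5)
  Token 6: 'book' -> NEW (unique so far: 6)
  Token 7: 'fish' -> NEW (unique so far: 7)
  Token 8: 'closed' -> NEW (unique so far: 8)
Unique types: ('book', 'closed', 'fish', 'forest', 'garden', 'heard', 'lost', 'red')
Vocabulary size: 8

8


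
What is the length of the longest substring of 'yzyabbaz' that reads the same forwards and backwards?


Scanning 'yzyabbaz' for palindromic substrings.
Substring at positions 3-6: 'abba'.
Check: reverse('abba') = 'abba' -> palindrome confirmed.
Neighbouring characters ('y' / 'z') break symmetry, so it cannot extend further.
No longer palindromic substring exists; longest length = 4

4


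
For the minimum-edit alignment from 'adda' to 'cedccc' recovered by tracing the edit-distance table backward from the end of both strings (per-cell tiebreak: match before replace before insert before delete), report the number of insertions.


Edit distance = 5. Backtracking from cell (4, 6) with preference match > replace > insert > delete,
then listing the resulting alignment 'adda' -> 'cedccc' left to right:
  Step 1: insert 'c' [insertion #1]
  Step 2: replace a->e
  Step 3: keep 'd'
  Step 4: insert 'c' [insertion #2]
  Step 5: replace d->c
  Step 6: replace a->c
Total insertions: 2

2


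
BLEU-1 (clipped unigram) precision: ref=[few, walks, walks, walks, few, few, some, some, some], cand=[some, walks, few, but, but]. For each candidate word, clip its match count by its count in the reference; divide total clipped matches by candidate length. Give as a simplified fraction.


Reference word counts: {'few': 3, 'some': 3, 'walks': 3}
Checking each candidate word (with clipping):
  'some' -> in reference (ref count 3, used 1/3) -> match (matches: 1)
  'walks' -> in reference (ref count 3, used 1/3) -> match (matches: 2)
  'few' -> in reference (ref count 3, used 1/3) -> match (matches: 3)
  'but' -> not in reference -> no match (matches: 3)
  'but' -> not in reference -> no match (matches: 3)
Clipped matches: 3, Candidate length: 5
Precision = 3/5

3/5


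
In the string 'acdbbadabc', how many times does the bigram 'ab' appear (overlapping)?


Scanning 'acdbbadabc' for bigram 'ab':
  Position 0: 'ac' -> no
  Position 1: 'cd' -> no
  Position 2: 'db' -> no
  Position 3: 'bb' -> no
  Position 4: 'ba' -> no
  Position 5: 'ad' -> no
  Position 6: 'da' -> no
  Position 7: 'ab' -> MATCH
  Position 8: 'bc' -> no
Total matches: 1

1


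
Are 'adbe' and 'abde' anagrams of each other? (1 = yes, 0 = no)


Sort characters of 'adbe': 'abde'
Sort characters of 'abde': 'abde'
Sorted forms match -> they ARE anagrams
Result: 1

1


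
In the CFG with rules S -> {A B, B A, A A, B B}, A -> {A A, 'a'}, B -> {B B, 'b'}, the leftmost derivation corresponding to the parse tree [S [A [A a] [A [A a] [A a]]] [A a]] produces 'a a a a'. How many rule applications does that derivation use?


Every bracketed nonterminal node [X ...] in the tree is produced by exactly one rule application.
Reading the tree off as a leftmost derivation:
  Step 1: S  =>  A A   (applied S -> A A)
  Step 2: A A  =>  A A A   (applied A -> A A)
  Step 3: A A A  =>  a A A   (applied A -> a)
  Step 4: a A A  =>  a A A A   (applied A -> A A)
  Step 5: a A A A  =>  a a A A   (applied A -> a)
  Step 6: a a A A  =>  a a a A   (applied A -> a)
  Step 7: a a a A  =>  a a a a   (applied A -> a)
Final yield: a a a a
Total rewrite steps: 7

7


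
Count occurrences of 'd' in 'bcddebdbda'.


Scanning 'bcddebdbda' for 'd':
  Position 2: 'd' -> MATCH (count: 1)
  Position 3: 'd' -> MATCH (count: 2)
  Position 6: 'd' -> MATCH (count: 3)
  Position 8: 'd' -> MATCH (count: 4)
Total occurrences of 'd': 4

4


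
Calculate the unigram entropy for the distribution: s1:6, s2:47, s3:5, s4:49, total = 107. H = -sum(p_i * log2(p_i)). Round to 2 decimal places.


Computing entropy H = -sum(p_i * log2(p_i)):
  s1: p = 6/107 = 0.0561, -p*log2(p) = 0.2331
  s2: p = 47/107 = 0.4393, -p*log2(p) = 0.5213
  s3: p = 5/107 = 0.0467, -p*log2(p) = 0.2065
  s4: p = 49/107 = 0.4579, -p*log2(p) = 0.5160
H = sum of terms = 1.4769
Rounded to 2 decimals: 1.48

1.48


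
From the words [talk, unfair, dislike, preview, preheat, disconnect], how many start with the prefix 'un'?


Checking each word for prefix 'un':
  'talk' -> no (count: 0)
  'unfair' -> YES, starts with 'un' (count: 1)
  'dislike' -> no (count: 1)
  'preview' -> no (count: 1)
  'preheat' -> no (count: 1)
  'disconnect' -> no (count: 1)
Total with prefix 'un': 1

1


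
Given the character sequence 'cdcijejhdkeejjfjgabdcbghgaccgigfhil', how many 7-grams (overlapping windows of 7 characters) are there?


String 'cdcijejhdkeejjfjgabdcbghgaccgigfhil' has length L = 35.
Number of overlapping n-grams = L - n + 1
Substituting: 35 - 7 + 1 = 29

29


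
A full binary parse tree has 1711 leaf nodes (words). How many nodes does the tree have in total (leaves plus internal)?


Leaf nodes (terminals): 1711
Internal nodes = n - 1 = 1711 - 1 = 1710
Total = leaves + internal = 1711 + 1710 = 3421

3421


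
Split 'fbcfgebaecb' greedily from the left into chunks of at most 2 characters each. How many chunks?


'fbcfgebaecb' has 11 characters.
Chunking with max size 2:
  Chunk 1: 'fb' (positions 0-1)
  Chunk 2: 'cf' (positions 2-3)
  Chunk 3: 'ge' (positions 4-5)
  Chunk 4: 'ba' (positions 6-7)
  Chunk 5: 'ec' (positions 8-9)
  Chunk 6: 'b' (positions 10-10)
Total chunks: ceil(11 / 2) = 6

6


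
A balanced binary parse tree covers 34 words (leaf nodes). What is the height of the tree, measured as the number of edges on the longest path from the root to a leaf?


In a balanced binary tree with n leaves the deepest leaf is ceil(log2(n)) edges below the root.
log2(34) = 5.0875
ceil(5.0875) = 6
height (edges) = 6

6


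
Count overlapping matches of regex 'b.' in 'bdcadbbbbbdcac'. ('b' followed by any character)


Pattern: b. means 'b' followed by any character.
Scanning 'bdcadbbbbbdcac' position-by-position:
  Pos 0: window 'bd' -> MATCH
  Pos 1: window 'dc' -> no
  Pos 2: window 'ca' -> no
  Pos 3: window 'ad' -> no
  Pos 4: window 'db' -> no
  Pos 5: window 'bb' -> MATCH
  Pos 6: window 'bb' -> MATCH
  Pos 7: window 'bb' -> MATCH
  Pos 8: window 'bb' -> MATCH
  Pos 9: window 'bd' -> MATCH
  Pos 10: window 'dc' -> no
  Pos 11: window 'ca' -> no
  Pos 12: window 'ac' -> no
  Pos 13: window 'c' -> no
Total matches: 6

6


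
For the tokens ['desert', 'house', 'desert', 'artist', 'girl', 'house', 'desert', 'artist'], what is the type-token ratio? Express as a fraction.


Tokens: 8
Unique types: ('artist', 'desert', 'girl', 'house') = 4
TTR = 4/8
Simplify: divide both by 4 -> 1/2
TTR = 1/2

1/2


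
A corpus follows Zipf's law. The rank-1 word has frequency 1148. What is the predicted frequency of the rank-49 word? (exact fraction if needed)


Zipf's law: freq(rank) = f1 / rank
f1 = 1148, rank = 49
freq = 1148 / 49
GCD(1148, 49) = 7
Simplified: 164/7

164/7


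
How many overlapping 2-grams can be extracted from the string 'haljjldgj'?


String 'haljjldgj' has length L = 9.
Number of overlapping n-grams = L - n + 1
Substituting: 9 - 2 + 1 = 8

8


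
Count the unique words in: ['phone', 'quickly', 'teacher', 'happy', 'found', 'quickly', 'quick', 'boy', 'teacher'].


Listing all tokens and tracking unique types:
  Token 1: 'phone' -> NEW (unique so far: 1)
  Token 2: 'quickly' -> NEW (unique so far: 2)
  Token 3: 'teacher' -> NEW (unique so far: 3)
  Token 4: 'happy' -> NEW (unique so far: 4)
  Token 5: 'found' -> NEW (unique so far: 5)
  Token 6: 'quickly' -> duplicate (unique so far: 5)
  Token 7: 'quick' -> NEW (unique so far: 6)
  Token 8: 'boy' -> NEW (unique so far: 7)
  Token 9: 'teacher' -> duplicate (unique so far: 7)
Unique types: ('boy', 'found', 'happy', 'phone', 'quick', 'quickly', 'teacher')
Vocabulary size: 7

7


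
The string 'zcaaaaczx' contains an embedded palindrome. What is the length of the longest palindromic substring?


Scanning 'zcaaaaczx' for palindromic substrings.
Substring at positions 0-7: 'zcaaaacz'.
Check: reverse('zcaaaacz') = 'zcaaaacz' -> palindrome confirmed.
Neighbouring characters ('-' / 'x') break symmetry, so it cannot extend further.
No longer palindromic substring exists; longest length = 8

8


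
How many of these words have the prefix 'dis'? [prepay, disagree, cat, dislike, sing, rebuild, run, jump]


Checking each word for prefix 'dis':
  'prepay' -> no (count: 0)
  'disagree' -> YES, starts with 'dis' (count: 1)
  'cat' -> no (count: 1)
  'dislike' -> YES, starts with 'dis' (count: 2)
  'sing' -> no (count: 2)
  'rebuild' -> no (count: 2)
  'run' -> no (count: 2)
  'jump' -> no (count: 2)
Total with prefix 'dis': 2

2


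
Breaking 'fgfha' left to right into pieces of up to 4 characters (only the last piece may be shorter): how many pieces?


'fgfha' has 5 characters.
Chunking with max size 4:
  Chunk 1: 'fgfh' (positions 0-3)
  Chunk 2: 'a' (positions 4-4)
Total chunks: ceil(5 / 4) = 2

2


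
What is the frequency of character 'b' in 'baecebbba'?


Scanning 'baecebbba' for 'b':
  Position 0: 'b' -> MATCH (count: 1)
  Position 5: 'b' -> MATCH (count: 2)
  Position 6: 'b' -> MATCH (count: 3)
  Position 7: 'b' -> MATCH (count: 4)
Total occurrences of 'b': 4

4


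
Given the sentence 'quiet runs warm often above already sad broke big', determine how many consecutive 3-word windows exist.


Word trigrams from [9] words:
  Trigram 1: (quiet runs warm)
  Trigram 2: (runs warm often)
  Trigram 3: (warm often above)
  Trigram 4: (often above already)
  Trigram 5: (above already sad)
  Trigram 6: (already sad broke)
  Trigram 7: (sad broke big)
Total word trigrams: 9 - 2 = 7

7


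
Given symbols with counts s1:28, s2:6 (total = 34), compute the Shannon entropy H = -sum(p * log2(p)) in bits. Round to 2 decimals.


Computing entropy H = -sum(p_i * log2(p_i)):
  s1: p = 28/34 = 0.8235, -p*log2(p) = 0.2307
  s2: p = 6/34 = 0.1765, -p*log2(p) = 0.4416
H = sum of terms = 0.6723
Rounded to 2 decimals: 0.67

0.67


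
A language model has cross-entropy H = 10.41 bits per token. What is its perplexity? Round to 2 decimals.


Perplexity formula: PP = 2^H
H = 10.41
PP = 2^10.41
Decompose: 2^10.41 = 2^10 * 2^0.41
2^10 = 1024, 2^0.41 ~ 1.3286858
PP ~ 1024 * 1.3286858 = 1360.5742592
Rounded to 2 decimals: 1360.57

1360.57


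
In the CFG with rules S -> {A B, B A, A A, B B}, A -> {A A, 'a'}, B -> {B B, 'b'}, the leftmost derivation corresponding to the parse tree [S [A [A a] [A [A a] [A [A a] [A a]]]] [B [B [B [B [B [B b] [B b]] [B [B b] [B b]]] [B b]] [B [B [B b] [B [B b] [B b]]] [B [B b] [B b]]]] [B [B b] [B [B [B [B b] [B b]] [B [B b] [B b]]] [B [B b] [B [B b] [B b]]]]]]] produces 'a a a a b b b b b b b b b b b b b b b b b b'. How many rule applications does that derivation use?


Every bracketed nonterminal node [X ...] in the tree is produced by exactly one rule application.
Reading the tree off as a leftmost derivation:
  Step 1: S  =>  A B   (applied S -> A B)
  Step 2: A B  =>  A A B   (applied A -> A A)
  Step 3: A A B  =>  a A B   (applied A -> a)
  Step 4: a A B  =>  a A A B   (applied A -> A A)
  Step 5: a A A B  =>  a a A B   (applied A -> a)
  Step 6: a a A B  =>  a a A A B   (applied A -> A A)
  Step 7: a a A A B  =>  a a a A B   (applied A -> a)
  Step 8: a a a A B  =>  a a a a B   (applied A -> a)
  Step 9: a a a a B  =>  a a a a B B   (applied B -> B B)
  Step 10: a a a a B B  =>  a a a a B B B   (applied B -> B B)
  Step 11: a a a a B B B  =>  a a a a B B B B   (applied B -> B B)
  Step 12: a a a a B B B B  =>  a a a a B B B B B   (applied B -> B B)
  Step 13: a a a a B B B B B  =>  a a a a B B B B B B   (applied B -> B B)
  Step 14: a a a a B B B B B B  =>  a a a a b B B B B B   (applied B -> b)
  Step 15: a a a a b B B B B B  =>  a a a a b b B B B B   (applied B -> b)
  Step 16: a a a a b b B B B B  =>  a a a a b b B B B B B   (applied B -> B B)
  Step 17: a a a a b b B B B B B  =>  a a a a b b b B B B B   (applied B -> b)
  Step 18: a a a a b b b B B B B  =>  a a a a b b b b B B B   (applied B -> b)
  Step 19: a a a a b b b b B B B  =>  a a a a b b b b b B B   (applied B -> b)
  Step 20: a a a a b b b b b B B  =>  a a a a b b b b b B B B   (applied B -> B B)
  Step 21: a a a a b b b b b B B B  =>  a a a a b b b b b B B B B   (applied B -> B B)
  Step 22: a a a a b b b b b B B B B  =>  a a a a b b b b b b B B B   (applied B -> b)
  Step 23: a a a a b b b b b b B B B  =>  a a a a b b b b b b B B B B   (applied B -> B B)
  Step 24: a a a a b b b b b b B B B B  =>  a a a a b b b b b b b B B B   (applied B -> b)
  Step 25: a a a a b b b b b b b B B B  =>  a a a a b b b b b b b b B B   (applied B -> b)
  Step 26: a a a a b b b b b b b b B B  =>  a a a a b b b b b b b b B B B   (applied B -> B B)
  Step 27: a a a a b b b b b b b b B B B  =>  a a a a b b b b b b b b b B B   (applied B -> b)
  Step 28: a a a a b b b b b b b b b B B  =>  a a a a b b b b b b b b b b B   (applied B -> b)
  Step 29: a a a a b b b b b b b b b b B  =>  a a a a b b b b b b b b b b B B   (applied B -> B B)
  Step 30: a a a a b b b b b b b b b b B B  =>  a a a a b b b b b b b b b b b B   (applied B -> b)
  Step 31: a a a a b b b b b b b b b b b B  =>  a a a a b b b b b b b b b b b B B   (applied B -> B B)
  Step 32: a a a a b b b b b b b b b b b B B  =>  a a a a b b b b b b b b b b b B B B   (applied B -> B B)
  Step 33: a a a a b b b b b b b b b b b B B B  =>  a a a a b b b b b b b b b b b B B B B   (applied B -> B B)
  Step 34: a a a a b b b b b b b b b b b B B B B  =>  a a a a b b b b b b b b b b b b B B B   (applied B -> b)
  Step 35: a a a a b b b b b b b b b b b b B B B  =>  a a a a b b b b b b b b b b b b b B B   (applied B -> b)
  Step 36: a a a a b b b b b b b b b b b b b B B  =>  a a a a b b b b b b b b b b b b b B B B   (applied B -> B B)
  Step 37: a a a a b b b b b b b b b b b b b B B B  =>  a a a a b b b b b b b b b b b b b b B B   (applied B -> b)
  Step 38: a a a a b b b b b b b b b b b b b b B B  =>  a a a a b b b b b b b b b b b b b b b B   (applied B -> b)
  Step 39: a a a a b b b b b b b b b b b b b b b B  =>  a a a a b b b b b b b b b b b b b b b B B   (applied B -> B B)
  Step 40: a a a a b b b b b b b b b b b b b b b B B  =>  a a a a b b b b b b b b b b b b b b b b B   (applied B -> b)
  Step 41: a a a a b b b b b b b b b b b b b b b b B  =>  a a a a b b b b b b b b b b b b b b b b B B   (applied B -> B B)
  Step 42: a a a a b b b b b b b b b b b b b b b b B B  =>  a a a a b b b b b b b b b b b b b b b b b B   (applied B -> b)
  Step 43: a a a a b b b b b b b b b b b b b b b b b B  =>  a a a a b b b b b b b b b b b b b b b b b b   (applied B -> b)
Final yield: a a a a b b b b b b b b b b b b b b b b b b
Total rewrite steps: 43

43


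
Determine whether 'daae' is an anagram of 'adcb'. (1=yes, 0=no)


Sort characters of 'daae': 'aade'
Sort characters of 'adcb': 'abcd'
Sorted forms differ -> they are NOT anagrams
Result: 0

0


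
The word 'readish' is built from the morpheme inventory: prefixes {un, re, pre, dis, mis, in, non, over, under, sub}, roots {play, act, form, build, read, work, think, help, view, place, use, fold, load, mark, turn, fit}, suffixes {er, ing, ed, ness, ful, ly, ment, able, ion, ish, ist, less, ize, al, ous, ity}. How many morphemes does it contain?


Segmenting 'readish' against the inventory:
  'read' -> root (morpheme 1)
  'ish' -> suffix (morpheme 2)
Total morphemes: 2

2


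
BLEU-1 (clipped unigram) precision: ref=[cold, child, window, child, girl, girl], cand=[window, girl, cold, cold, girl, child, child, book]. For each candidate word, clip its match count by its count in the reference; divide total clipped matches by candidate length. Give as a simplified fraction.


Reference word counts: {'child': 2, 'cold': 1, 'girl': 2, 'window': 1}
Checking each candidate word (with clipping):
  'window' -> in reference (ref count 1, used 1/1) -> match (matches: 1)
  'girl' -> in reference (ref count 2, used 1/2) -> match (matches: 2)
  'cold' -> in reference (ref count 1, used 1/1) -> match (matches: 3)
  'cold' -> ref count 1 already used up (1/1) -> clipped, no match (matches: 3)
  'girl' -> in reference (ref count 2, used 2/2) -> match (matches: 4)
  'child' -> in reference (ref count 2, used 1/2) -> match (matches: 5)
  'child' -> in reference (ref count 2, used 2/2) -> match (matches: 6)
  'book' -> not in reference -> no match (matches: 6)
Clipped matches: 6, Candidate length: 8
Precision = 6/8 = 3/4

3/4


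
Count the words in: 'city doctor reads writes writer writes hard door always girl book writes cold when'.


Counting words by splitting on spaces:
  Word 1: 'city'
  Word 2: 'doctor'
  Word 3: 'reads'
  Word 4: 'writes'
  Word 5: 'writer'
  Word 6: 'writes'
  Word 7: 'hard'
  Word 8: 'door'
  Word 9: 'always'
  Word 10: 'girl'
  Word 11: 'book'
  Word 12: 'writes'
  Word 13: 'cold'
  Word 14: 'when'
Total words: 14

14


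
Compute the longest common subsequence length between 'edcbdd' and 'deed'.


DP table for LCS of 'edcbdd' and 'deed':
       d  e  e  d
    0  0  0  0  0
  e 0  0  1  1  1
  d 0  1  1  1  2
  c 0  1  1  1  2
  b 0  1  1  1  2
  d 0  1  1  1  2
  d 0  1  1  1  2
LCS: 'ed'
LCS length = 2

2


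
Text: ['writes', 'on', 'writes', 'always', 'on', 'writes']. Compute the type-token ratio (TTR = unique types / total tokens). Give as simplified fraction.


Tokens: 6
Unique types: ('always', 'on', 'writes') = 3
TTR = 3/6
Simplify: divide both by 3 -> 1/2
TTR = 1/2

1/2


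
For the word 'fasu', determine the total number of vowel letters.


Scanning each character of 'fasu':
  Position 1: 'f' -> consonant (running count: 0)
  Position 2: 'a' -> vowel (running count: 1)
  Position 3: 's' -> consonant (running count: 1)
  Position 4: 'u' -> vowel (running count: 2)
Total vowels: 2

2


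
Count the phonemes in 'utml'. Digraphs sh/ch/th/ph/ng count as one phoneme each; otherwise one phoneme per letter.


Parsing 'utml' greedily, digraphs first:
  'u' -> vowel phoneme (phonemes so far: 1)
  't' -> consonant phoneme (phonemes so far: 2)
  'm' -> consonant phoneme (phonemes so far: 3)
  'l' -> consonant phoneme (phonemes so far: 4)
Total phonemes: 4

4


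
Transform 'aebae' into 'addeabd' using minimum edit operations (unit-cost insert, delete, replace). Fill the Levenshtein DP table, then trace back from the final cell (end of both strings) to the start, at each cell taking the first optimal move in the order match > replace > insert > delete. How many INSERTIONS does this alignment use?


Edit distance = 5. Backtracking from cell (5, 7) with preference match > replace > insert > delete,
then listing the resulting alignment 'aebae' -> 'addeabd' left to right:
  Step 1: keep 'a'
  Step 2: insert 'd' [insertion #1]
  Step 3: insert 'd' [insertion #2]
  Step 4: keep 'e'
  Step 5: replace b->a
  Step 6: replace a->b
  Step 7: replace e->d
Total insertions: 2

2


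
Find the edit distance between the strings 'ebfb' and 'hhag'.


Building DP table for s1='ebfb' (len 4) and s2='hhag' (len 4):
       h  h  a  g
    0  1  2  3  4
  e 1  1  2  3  4
  b 2  2  2  3  4
  f 3  3  3  3  4
  b 4  4  4  4  4
Edit distance = dp[4][4] = 4

4


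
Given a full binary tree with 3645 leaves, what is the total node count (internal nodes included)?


Leaf nodes (terminals): 3645
Internal nodes = n - 1 = 3645 - 1 = 3644
Total = leaves + internal = 3645 + 3644 = 7289

7289


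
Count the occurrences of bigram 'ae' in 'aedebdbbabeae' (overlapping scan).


Scanning 'aedebdbbabeae' for bigram 'ae':
  Position 0: 'ae' -> MATCH
  Position 1: 'ed' -> no
  Position 2: 'de' -> no
  Position 3: 'eb' -> no
  Position 4: 'bd' -> no
  Position 5: 'db' -> no
  Position 6: 'bb' -> no
  Position 7: 'ba' -> no
  Position 8: 'ab' -> no
  Position 9: 'be' -> no
  Position 10: 'ea' -> no
  Position 11: 'ae' -> MATCH
Total matches: 2

2


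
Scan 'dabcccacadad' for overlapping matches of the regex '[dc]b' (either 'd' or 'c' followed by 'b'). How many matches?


Pattern: [dc]b means either 'd' or 'c' followed by 'b'.
Scanning 'dabcccacadad' position-by-position:
  Pos 0: window 'da' -> no
  Pos 1: window 'ab' -> no
  Pos 2: window 'bc' -> no
  Pos 3: window 'cc' -> no
  Pos 4: window 'cc' -> no
  Pos 5: window 'ca' -> no
  Pos 6: window 'ac' -> no
  Pos 7: window 'ca' -> no
  Pos 8: window 'ad' -> no
  Pos 9: window 'da' -> no
  Pos 10: window 'ad' -> no
  Pos 11: window 'd' -> no
Total matches: 0

0


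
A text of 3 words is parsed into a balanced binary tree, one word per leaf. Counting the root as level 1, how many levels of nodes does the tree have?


In a balanced binary tree with n leaves the deepest leaf is ceil(log2(n)) edges below the root,
so counting node levels inclusive of root and leaves gives ceil(log2(n)) + 1 levels.
log2(3) = 1.5850
ceil(1.5850) = 2
levels = 2 + 1 = 3

3
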